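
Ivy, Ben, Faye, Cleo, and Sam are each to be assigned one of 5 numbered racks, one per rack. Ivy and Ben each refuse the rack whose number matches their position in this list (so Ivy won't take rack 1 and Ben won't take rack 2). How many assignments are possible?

Let Aᵢ (for i ∈ {1, 2}) be the placements that put person i in their forbidden rack. Any j of these fix j positions, leaving (5−j)! ways to fill the rest, and there are C(2,j) ways to pick which j.
By inclusion–exclusion, the number of valid placements is Σ_{j=0}^{2} (−1)^j C(2,j)·(5−j)!.
Computing: 120 − 48 + 6 = 78.

78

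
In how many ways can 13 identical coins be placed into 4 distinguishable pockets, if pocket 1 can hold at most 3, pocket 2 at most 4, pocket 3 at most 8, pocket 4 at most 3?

47

Ignoring the caps, the number of non-negative solutions to x_1+…+x_4 = 13 is C(16,3) = 560.
Subtract solutions that violate a single cap (substitute x_i' = x_i − (cap_i+1)): x_1 ≥ 4 gives C(12,3) = 220; x_2 ≥ 5 gives C(11,3) = 165; x_3 ≥ 9 gives C(7,3) = 35; x_4 ≥ 4 gives C(12,3) = 220. Together 640.
Add back pairs where two caps are both exceeded: 35 + 1 + 56 + 0 + 35 + 1 = 128.
Subtract triples: 0 + 1 + 0 + 0 = 1.
By inclusion–exclusion the count is 560 − 640 + 128 − 1 = 47.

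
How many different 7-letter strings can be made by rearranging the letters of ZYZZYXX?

ZYZZYXX has 7 letters with X appearing twice, Y appearing twice, and Z appearing 3 times.
So there are 7! / (3!·2!·2!) = 210 distinguishable arrangements.

210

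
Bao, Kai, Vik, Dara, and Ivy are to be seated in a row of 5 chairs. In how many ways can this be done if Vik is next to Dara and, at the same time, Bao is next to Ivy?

Treat {Vik,Dara} as one block (2 orders) and {Bao,Ivy} as another (2 orders).
That leaves 3 units to arrange: 2 × 2 × 3! = 4 × 6 = 24.

24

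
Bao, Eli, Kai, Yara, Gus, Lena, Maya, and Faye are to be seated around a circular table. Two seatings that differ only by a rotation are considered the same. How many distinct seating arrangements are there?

Around a circle, 8 distinct people have 8!/8 = (7)! = 5040 rotationally distinct seatings.

5040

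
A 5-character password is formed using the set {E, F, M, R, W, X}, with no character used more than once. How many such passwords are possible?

With no repetition, fill the 5 characters in order: 6 choices, then 5, down to 2.
6 × 5 × 4 × 3 × 2 = 720.

720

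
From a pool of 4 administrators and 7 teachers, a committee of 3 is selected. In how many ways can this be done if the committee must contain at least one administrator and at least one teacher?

Unrestricted: C(11,3) = 165 ways to pick any 3 of the 11.
Selections missing a whole group: no administrators → C(7,3) = 35; no teachers → C(4,3) = 4.
Both groups omitted at once is impossible, so 165 − 39 = 126.

126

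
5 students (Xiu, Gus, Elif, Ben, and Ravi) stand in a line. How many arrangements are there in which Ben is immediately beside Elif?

48

Place the 3 others and the Ben-Elif pair as 4 objects in a line; the pair has 2 internal arrangements.
So the count is 2·(4)! = 48.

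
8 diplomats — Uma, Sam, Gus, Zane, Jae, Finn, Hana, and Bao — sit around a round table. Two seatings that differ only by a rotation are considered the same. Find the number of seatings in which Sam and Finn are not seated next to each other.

3600

Without the restriction there are (7)! = 5040 seatings.
Those with Sam next to Finn: fuse the pair into one unit and seat 7 units around a circle — 2·(6)! = 1440.
Subtracting, 5040 − 1440 = 3600.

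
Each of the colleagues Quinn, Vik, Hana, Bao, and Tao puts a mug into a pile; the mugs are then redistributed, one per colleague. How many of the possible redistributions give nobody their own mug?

44

Let Aᵢ be the assignments in which colleague i gets their own mug. We want the size of the complement of A₁∪…∪A_5.
By inclusion–exclusion this is Σ_{j=0}^{5} (−1)^j C(5,j)·(5−j)!.
Computing: 120 − 120 + 60 − 20 + 5 − 1 = 44.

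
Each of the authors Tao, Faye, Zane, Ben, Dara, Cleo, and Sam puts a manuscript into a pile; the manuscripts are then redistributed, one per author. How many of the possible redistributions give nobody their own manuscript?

1854

This is the derangement count D_7: permutations of 7 items with no fixed point.
By inclusion–exclusion this is Σ_{j=0}^{7} (−1)^j C(7,j)·(7−j)!.
Computing: 5040 − 5040 + 2520 − 840 + 210 − 42 + 7 − 1 = 1854.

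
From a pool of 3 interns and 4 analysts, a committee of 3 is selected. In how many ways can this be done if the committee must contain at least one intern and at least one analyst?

30

Unrestricted: C(7,3) = 35 ways to pick any 3 of the 7.
Selections missing a whole group: no interns → C(4,3) = 4; no analysts → C(3,3) = 1.
Both groups omitted at once is impossible, so 35 − 5 = 30.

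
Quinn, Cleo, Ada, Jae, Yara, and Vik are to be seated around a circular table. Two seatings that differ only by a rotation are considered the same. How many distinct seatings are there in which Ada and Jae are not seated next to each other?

72

Without the restriction there are (5)! = 120 seatings.
Those with Ada next to Jae: fuse the pair into one unit and seat 5 units around a circle — 2·(4)! = 48.
Subtracting, 120 − 48 = 72.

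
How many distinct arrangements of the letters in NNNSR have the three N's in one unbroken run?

6

Treat the 3 copies of N as a single block. The multiset to arrange is then {NNN, R, S}, 3 items in all.
All 3 items are distinct, so there are (3)! = 6 arrangements.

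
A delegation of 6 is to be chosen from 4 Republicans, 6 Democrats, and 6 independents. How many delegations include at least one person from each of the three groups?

Total 6-person selections from all 16: C(16,6) = 8008.
Selections missing a whole group: no Republicans → C(12,6) = 924; no Democrats → C(10,6) = 210; no independents → C(10,6) = 210.
Add back selections omitting two groups (i.e. drawn from a single group): C(4,6) + C(6,6) + C(6,6) = 2.
By inclusion–exclusion: 8008 − 1344 + 2 = 6666.

6666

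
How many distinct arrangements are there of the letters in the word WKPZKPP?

420

The 7 letters of WKPZKPP have repeats: K appearing twice and P appearing 3 times.
The number of distinct arrangements is 7!/(3!·2!) = 5040/12 = 420.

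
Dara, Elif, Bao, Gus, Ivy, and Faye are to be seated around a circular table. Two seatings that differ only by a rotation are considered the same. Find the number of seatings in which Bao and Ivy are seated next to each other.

48

Treat {Bao, Ivy} as one unit (2 internal orders) and seat the resulting 5 units around the table: (4)! circular arrangements.
So 2 × (4)! = 2 × 24 = 48.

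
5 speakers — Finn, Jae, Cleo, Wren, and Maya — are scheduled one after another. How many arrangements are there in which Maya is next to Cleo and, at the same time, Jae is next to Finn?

Treat {Maya,Cleo} as one block (2 orders) and {Jae,Finn} as another (2 orders).
That leaves 3 units to arrange: 2 × 2 × 3! = 4 × 6 = 24.

24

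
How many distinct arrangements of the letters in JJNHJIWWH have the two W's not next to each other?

11760

Total arrangements of JJNHJIWWH: 9!/(3!·2!·2!) = 15120.
If the two W's are adjacent, glue them into one block, leaving 8 items to arrange: (8)!/(3!·2!) = 3360 ways.
Hence 15120 − 3360 = 11760.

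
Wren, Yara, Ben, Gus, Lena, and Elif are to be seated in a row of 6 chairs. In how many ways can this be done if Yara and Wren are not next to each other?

Of the 6! = 720 arrangements, those with Yara and Wren adjacent number 2 × 5! = 240 (treat the pair as a block with 2 internal orders).
Complementary counting: 720 − 240 = 480.

480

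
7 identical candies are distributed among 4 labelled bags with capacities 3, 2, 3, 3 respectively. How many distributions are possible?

Without the upper bounds there are C(10,3) = 120 ways to split 7 among 4 bags.
Subtract solutions that violate a single cap (substitute x_i' = x_i − (cap_i+1)): x_1 ≥ 4 gives C(6,3) = 20; x_2 ≥ 3 gives C(7,3) = 35; x_3 ≥ 4 gives C(6,3) = 20; x_4 ≥ 4 gives C(6,3) = 20. Together 95.
Add back pairs where two caps are both exceeded: 1 + 0 + 0 + 1 + 1 + 0 = 3.
By inclusion–exclusion the count is 120 − 95 + 3 = 28.

28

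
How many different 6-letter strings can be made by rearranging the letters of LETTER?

180

The 6 letters of LETTER have repeats: E appearing twice and T appearing twice.
Dividing 6! = 720 by 2!·2! = 4 for the repeated letters gives 180.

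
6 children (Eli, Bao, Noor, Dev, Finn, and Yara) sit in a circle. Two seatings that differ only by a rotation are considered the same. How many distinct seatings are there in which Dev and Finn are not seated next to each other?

Without the restriction there are (5)! = 120 seatings.
Seatings with Dev beside Finn: treat them as a block with 2 internal orders, giving 2 × (4)! = 48.
Subtracting, 120 − 48 = 72.

72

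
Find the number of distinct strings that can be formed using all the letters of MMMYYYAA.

560

Letter multiplicities in MMMYYYAA: A×2, M×3, Y×3.
So there are 8! / (3!·3!·2!) = 560 distinguishable arrangements.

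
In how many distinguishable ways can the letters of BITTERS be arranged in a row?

Letter multiplicities in BITTERS: B×1, E×1, I×1, R×1, S×1, T×2.
The number of distinct arrangements is 7!/(2!) = 5040/2 = 2520.

2520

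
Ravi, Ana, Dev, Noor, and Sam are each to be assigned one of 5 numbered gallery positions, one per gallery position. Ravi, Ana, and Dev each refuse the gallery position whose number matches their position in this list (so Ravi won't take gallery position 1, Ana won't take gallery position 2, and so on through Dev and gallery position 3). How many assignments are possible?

Let Aᵢ (for i ∈ {1, 2, 3}) be the placements that put person i in their forbidden gallery position. Any j of these fix j positions, leaving (5−j)! ways to fill the rest, and there are C(3,j) ways to pick which j.
By inclusion–exclusion, the number of valid placements is Σ_{j=0}^{3} (−1)^j C(3,j)·(5−j)!.
Computing: 120 − 72 + 18 − 2 = 64.

64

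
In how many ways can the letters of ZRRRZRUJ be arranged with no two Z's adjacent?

There are 8!/(4!·2!) = 840 arrangements of ZRRRZRUJ in total.
If the two Z's are adjacent, glue them into one block, leaving 7 items to arrange: (7)!/(4!) = 210 ways.
Subtracting, 840 − 210 = 630 arrangements keep the Z's apart.

630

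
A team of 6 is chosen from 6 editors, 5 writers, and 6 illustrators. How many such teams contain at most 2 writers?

9834

Split by how many writers are chosen (0 through 2).
Sum: C(5,0)·C(12,6) + C(5,1)·C(12,5) + C(5,2)·C(12,4) = 924 + 3960 + 4950 = 9834.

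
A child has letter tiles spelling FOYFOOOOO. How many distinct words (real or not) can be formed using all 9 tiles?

252

FOYFOOOOO has 9 letters with F appearing twice and O appearing 6 times.
Dividing 9! = 362880 by 6!·2! = 1440 for the repeated letters gives 252.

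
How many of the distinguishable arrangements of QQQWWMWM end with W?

210

With the last slot taken by W, it remains to arrange the other 7 letters (QQQWMWM).
Those 7 letters have M appearing twice, Q appearing 3 times, and W appearing twice, giving (7)!/(3!·2!·2!) = 210.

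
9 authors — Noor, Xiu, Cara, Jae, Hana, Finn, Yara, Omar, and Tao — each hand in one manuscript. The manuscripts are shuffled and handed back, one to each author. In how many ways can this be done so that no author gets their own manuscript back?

133496

Count assignments avoiding every fixed point. For any j of the 9 authors fixed to their own manuscript, the other 9−j can be arranged in (9−j)! ways.
By inclusion–exclusion this is Σ_{j=0}^{9} (−1)^j C(9,j)·(9−j)!.
Computing: 362880 − 362880 + 181440 − 60480 + 15120 − 3024 + 504 − 72 + 9 − 1 = 133496.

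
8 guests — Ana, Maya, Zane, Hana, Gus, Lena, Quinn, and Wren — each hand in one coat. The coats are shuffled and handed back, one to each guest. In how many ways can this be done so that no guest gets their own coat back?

Count assignments avoiding every fixed point. For any j of the 8 guests fixed to their own coat, the other 8−j can be arranged in (8−j)! ways.
By inclusion–exclusion this is Σ_{j=0}^{8} (−1)^j C(8,j)·(8−j)!.
Computing: 40320 − 40320 + 20160 − 6720 + 1680 − 336 + 56 − 8 + 1 = 14833.

14833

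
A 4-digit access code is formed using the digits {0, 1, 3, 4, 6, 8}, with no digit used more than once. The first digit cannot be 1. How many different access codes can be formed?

300

The first digit has 6−1 = 5 choices (anything except 1).
The remaining 3 digits are filled from the other 5 symbols without repetition: 5 × 4 × 3 = 60.
Total: 5 × 60 = 300.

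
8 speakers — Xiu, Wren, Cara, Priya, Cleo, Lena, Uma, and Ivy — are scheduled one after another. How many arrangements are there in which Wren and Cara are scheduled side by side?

Place the 6 others and the Wren-Cara pair as 7 objects in a line; the pair has 2 internal arrangements.
That gives 2 × 7! = 2 × 5040 = 10080.

10080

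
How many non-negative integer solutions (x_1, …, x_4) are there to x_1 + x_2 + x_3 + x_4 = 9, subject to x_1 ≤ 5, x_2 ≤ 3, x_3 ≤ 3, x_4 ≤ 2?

Ignoring the caps, the number of non-negative solutions to x_1+…+x_4 = 9 is C(12,3) = 220.
Subtract solutions that violate a single cap (substitute x_i' = x_i − (cap_i+1)): x_1 ≥ 6 gives C(6,3) = 20; x_2 ≥ 4 gives C(8,3) = 56; x_3 ≥ 4 gives C(8,3) = 56; x_4 ≥ 3 gives C(9,3) = 84. Together 216.
Add back pairs where two caps are both exceeded: 0 + 0 + 1 + 4 + 10 + 10 = 25.
By inclusion–exclusion the count is 220 − 216 + 25 = 29.

29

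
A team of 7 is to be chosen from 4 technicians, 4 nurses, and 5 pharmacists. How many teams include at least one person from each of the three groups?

1636

With no constraint there are C(13,7) = 1716 possible selections.
Subtract selections that omit an entire group: no technicians → C(9,7) = 36; no nurses → C(9,7) = 36; no pharmacists → C(8,7) = 8.
Add back selections omitting two groups (i.e. drawn from a single group): C(4,7) + C(4,7) + C(5,7) = 0.
By inclusion–exclusion: 1716 − 80 + 0 = 1636.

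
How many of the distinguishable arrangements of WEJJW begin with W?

Fix W in the first position and arrange the remaining 4 letters.
Those 4 letters have J appearing twice, giving (4)!/(2!) = 12.

12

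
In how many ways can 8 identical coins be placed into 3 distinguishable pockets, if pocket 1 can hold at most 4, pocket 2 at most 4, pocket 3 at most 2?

Without the upper bounds there are C(10,2) = 45 ways to split 8 among 3 pockets.
Subtract solutions that violate a single cap (substitute x_i' = x_i − (cap_i+1)): x_1 ≥ 5 gives C(5,2) = 10; x_2 ≥ 5 gives C(5,2) = 10; x_3 ≥ 3 gives C(7,2) = 21. Together 41.
Add back pairs where two caps are both exceeded: 0 + 1 + 1 = 2.
By inclusion–exclusion the count is 45 − 41 + 2 = 6.

6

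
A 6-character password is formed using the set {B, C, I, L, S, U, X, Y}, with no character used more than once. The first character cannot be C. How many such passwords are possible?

17640

The first character has 8−1 = 7 choices (anything except C).
The remaining 5 characters are filled from the other 7 symbols without repetition: 7 × 6 × 5 × 4 × 3 = 2520.
Total: 7 × 2520 = 17640.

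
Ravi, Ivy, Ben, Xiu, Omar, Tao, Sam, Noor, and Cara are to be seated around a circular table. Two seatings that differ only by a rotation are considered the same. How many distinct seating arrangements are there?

Around a circle, 9 distinct people have 9!/9 = (8)! = 40320 rotationally distinct seatings.

40320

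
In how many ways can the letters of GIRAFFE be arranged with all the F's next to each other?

720

Treat the 2 copies of F as a single block. The multiset to arrange is then {FF, A, E, G, I, R}, 6 items in all.
All 6 items are distinct, so there are (6)! = 720 arrangements.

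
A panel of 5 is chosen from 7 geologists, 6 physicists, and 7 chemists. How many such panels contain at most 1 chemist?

6292

Split by how many chemists are chosen (0 through 1).
Sum: C(7,0)·C(13,5) + C(7,1)·C(13,4) = 1287 + 5005 = 6292.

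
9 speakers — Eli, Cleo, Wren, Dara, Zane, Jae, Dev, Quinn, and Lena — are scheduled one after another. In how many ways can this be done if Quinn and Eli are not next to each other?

Of the 9! = 362880 arrangements, those with Quinn and Eli adjacent number 2 × 8! = 80640 (treat the pair as a block with 2 internal orders).
Complementary counting: 362880 − 80640 = 282240.

282240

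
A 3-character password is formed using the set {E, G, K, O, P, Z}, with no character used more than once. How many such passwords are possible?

Choose and order 3 of the 6 symbols: the first character has 6 options, the next 5, then 4.
6 × 5 × 4 = 120.

120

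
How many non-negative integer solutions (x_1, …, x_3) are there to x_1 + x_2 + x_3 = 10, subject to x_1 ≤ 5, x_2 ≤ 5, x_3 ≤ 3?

10

By stars and bars, unrestricted non-negative solutions to x_1+…+x_3 = 10 number C(10+2,2) = 66.
Subtract solutions that violate a single cap (substitute x_i' = x_i − (cap_i+1)): x_1 ≥ 6 gives C(6,2) = 15; x_2 ≥ 6 gives C(6,2) = 15; x_3 ≥ 4 gives C(8,2) = 28. Together 58.
Add back pairs where two caps are both exceeded: 0 + 1 + 1 = 2.
By inclusion–exclusion the count is 66 − 58 + 2 = 10.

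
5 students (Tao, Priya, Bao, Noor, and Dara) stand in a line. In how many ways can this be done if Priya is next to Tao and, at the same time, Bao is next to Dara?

24

Treat {Priya,Tao} as one block (2 orders) and {Bao,Dara} as another (2 orders).
That leaves 3 units to arrange: 2 × 2 × 3! = 4 × 6 = 24.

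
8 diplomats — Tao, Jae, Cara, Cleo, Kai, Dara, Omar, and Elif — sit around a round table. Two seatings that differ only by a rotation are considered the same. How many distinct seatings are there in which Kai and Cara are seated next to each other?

1440

Treat {Kai, Cara} as one unit (2 internal orders) and seat the resulting 7 units around the table: (6)! circular arrangements.
So 2 × (6)! = 2 × 720 = 1440.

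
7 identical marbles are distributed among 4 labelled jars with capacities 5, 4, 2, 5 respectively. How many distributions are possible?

67

By stars and bars, unrestricted non-negative solutions to x_1+…+x_4 = 7 number C(7+3,3) = 120.
Subtract solutions that violate a single cap (substitute x_i' = x_i − (cap_i+1)): x_1 ≥ 6 gives C(4,3) = 4; x_2 ≥ 5 gives C(5,3) = 10; x_3 ≥ 3 gives C(7,3) = 35; x_4 ≥ 6 gives C(4,3) = 4. Together 53.
No two caps can be exceeded simultaneously, so the pair terms are all 0.
By inclusion–exclusion the count is 120 − 53 + 0 = 67.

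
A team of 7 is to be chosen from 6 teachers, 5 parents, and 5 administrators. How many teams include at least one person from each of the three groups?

10660

Unrestricted: C(16,7) = 11440 ways to pick any 7 of the 16.
Selections missing a whole group: no teachers → C(10,7) = 120; no parents → C(11,7) = 330; no administrators → C(11,7) = 330.
Add back selections omitting two groups (i.e. drawn from a single group): C(6,7) + C(5,7) + C(5,7) = 0.
By inclusion–exclusion: 11440 − 780 + 0 = 10660.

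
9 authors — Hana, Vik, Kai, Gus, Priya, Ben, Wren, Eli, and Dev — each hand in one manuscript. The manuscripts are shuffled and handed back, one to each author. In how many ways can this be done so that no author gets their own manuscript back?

This is the derangement count D_9: permutations of 9 items with no fixed point.
By inclusion–exclusion this is Σ_{j=0}^{9} (−1)^j C(9,j)·(9−j)!.
Computing: 362880 − 362880 + 181440 − 60480 + 15120 − 3024 + 504 − 72 + 9 − 1 = 133496.

133496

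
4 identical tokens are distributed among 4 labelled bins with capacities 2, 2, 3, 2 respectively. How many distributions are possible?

22

Without the upper bounds there are C(7,3) = 35 ways to split 4 among 4 bins.
Subtract solutions that violate a single cap (substitute x_i' = x_i − (cap_i+1)): x_1 ≥ 3 gives C(4,3) = 4; x_2 ≥ 3 gives C(4,3) = 4; x_3 ≥ 4 gives C(3,3) = 1; x_4 ≥ 3 gives C(4,3) = 4. Together 13.
No two caps can be exceeded simultaneously, so the pair terms are all 0.
By inclusion–exclusion the count is 35 − 13 + 0 = 22.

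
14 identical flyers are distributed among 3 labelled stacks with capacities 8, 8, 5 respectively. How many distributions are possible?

33

Ignoring the caps, the number of non-negative solutions to x_1+…+x_3 = 14 is C(16,2) = 120.
Subtract solutions that violate a single cap (substitute x_i' = x_i − (cap_i+1)): x_1 ≥ 9 gives C(7,2) = 21; x_2 ≥ 9 gives C(7,2) = 21; x_3 ≥ 6 gives C(10,2) = 45. Together 87.
No two caps can be exceeded simultaneously, so the pair terms are all 0.
By inclusion–exclusion the count is 120 − 87 + 0 = 33.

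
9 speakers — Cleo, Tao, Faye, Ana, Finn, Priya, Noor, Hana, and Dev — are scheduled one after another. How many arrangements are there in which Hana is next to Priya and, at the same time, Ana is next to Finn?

Treat {Hana,Priya} as one block (2 orders) and {Ana,Finn} as another (2 orders).
That leaves 7 units to arrange: 2 × 2 × 7! = 4 × 5040 = 20160.

20160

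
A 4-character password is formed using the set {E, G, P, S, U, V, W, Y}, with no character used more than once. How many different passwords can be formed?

1680

This is a permutation of 4 out of 8: P(8,4) = 8!/4!.
That product is 8 × 7 × 6 × 5 = 1680.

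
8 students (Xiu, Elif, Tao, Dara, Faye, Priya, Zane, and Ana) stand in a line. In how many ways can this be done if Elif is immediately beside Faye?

10080

Glue Elif and Faye into one block (2 internal orders), leaving 7 units to arrange in a row.
That gives 2 × 7! = 2 × 5040 = 10080.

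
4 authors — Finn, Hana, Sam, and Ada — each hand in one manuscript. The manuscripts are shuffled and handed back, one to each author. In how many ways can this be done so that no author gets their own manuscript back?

Count assignments avoiding every fixed point. For any j of the 4 authors fixed to their own manuscript, the other 4−j can be arranged in (4−j)! ways.
By inclusion–exclusion this is Σ_{j=0}^{4} (−1)^j C(4,j)·(4−j)!.
Computing: 24 − 24 + 12 − 4 + 1 = 9.

9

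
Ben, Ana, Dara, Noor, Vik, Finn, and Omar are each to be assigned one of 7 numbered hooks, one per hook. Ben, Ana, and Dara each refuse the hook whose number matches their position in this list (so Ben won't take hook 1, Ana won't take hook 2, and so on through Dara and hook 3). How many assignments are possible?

Let Aᵢ (for i ∈ {1, 2, 3}) be the placements that put person i in their forbidden hook. Any j of these fix j positions, leaving (7−j)! ways to fill the rest, and there are C(3,j) ways to pick which j.
By inclusion–exclusion, the number of valid placements is Σ_{j=0}^{3} (−1)^j C(3,j)·(7−j)!.
Computing: 5040 − 2160 + 360 − 24 = 3216.

3216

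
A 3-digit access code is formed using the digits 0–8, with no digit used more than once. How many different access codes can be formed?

With no repetition, fill the 3 digits in order: 9 choices, then 8, down to 7.
That product is 9 × 8 × 7 = 504.

504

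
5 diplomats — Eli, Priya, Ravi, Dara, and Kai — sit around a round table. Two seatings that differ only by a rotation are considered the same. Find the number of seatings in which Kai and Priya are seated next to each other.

Glue Kai and Priya into a block (2 internal orders). Seating 4 units around a circle gives (3)! arrangements.
So 2 × (3)! = 2 × 6 = 12.

12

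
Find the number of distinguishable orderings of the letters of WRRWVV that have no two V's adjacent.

There are 6!/(2!·2!·2!) = 90 arrangements of WRRWVV in total.
Arrangements with the V's together: treat VV as one letter, giving (5)!/(2!·2!) = 30.
Hence 90 − 30 = 60.

60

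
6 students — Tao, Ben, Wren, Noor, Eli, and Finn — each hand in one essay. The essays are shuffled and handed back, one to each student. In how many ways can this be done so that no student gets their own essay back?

265

Count assignments avoiding every fixed point. For any j of the 6 students fixed to their own essay, the other 6−j can be arranged in (6−j)! ways.
By inclusion–exclusion this is Σ_{j=0}^{6} (−1)^j C(6,j)·(6−j)!.
Computing: 720 − 720 + 360 − 120 + 30 − 6 + 1 = 265.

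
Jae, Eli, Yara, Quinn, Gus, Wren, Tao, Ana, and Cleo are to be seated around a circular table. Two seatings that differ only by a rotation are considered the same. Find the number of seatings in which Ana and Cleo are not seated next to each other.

30240

Without the restriction there are (8)! = 40320 seatings.
Those with Ana next to Cleo: fuse the pair into one unit and seat 8 units around a circle — 2·(7)! = 10080.
Subtracting, 40320 − 10080 = 30240.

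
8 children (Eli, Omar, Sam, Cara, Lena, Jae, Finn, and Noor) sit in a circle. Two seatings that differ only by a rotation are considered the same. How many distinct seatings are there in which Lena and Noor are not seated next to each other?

All circular seatings of 8 people number (7)! = 5040.
Seatings with Lena beside Noor: treat them as a block with 2 internal orders, giving 2 × (6)! = 1440.
Subtracting, 5040 − 1440 = 3600.

3600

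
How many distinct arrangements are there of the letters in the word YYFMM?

30

The 5 letters of YYFMM have repeats: M appearing twice and Y appearing twice.
So there are 5! / (2!·2!) = 30 distinguishable arrangements.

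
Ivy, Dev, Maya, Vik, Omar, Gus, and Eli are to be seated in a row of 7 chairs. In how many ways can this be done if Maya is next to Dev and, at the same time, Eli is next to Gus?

Treat {Maya,Dev} as one block (2 orders) and {Eli,Gus} as another (2 orders).
That leaves 5 units to arrange: 2 × 2 × 5! = 4 × 120 = 480.

480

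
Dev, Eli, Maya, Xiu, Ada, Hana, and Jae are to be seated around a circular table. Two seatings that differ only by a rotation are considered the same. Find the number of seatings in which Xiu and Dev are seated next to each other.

Glue Xiu and Dev into a block (2 internal orders). Seating 6 units around a circle gives (5)! arrangements.
So 2 × (5)! = 2 × 120 = 240.

240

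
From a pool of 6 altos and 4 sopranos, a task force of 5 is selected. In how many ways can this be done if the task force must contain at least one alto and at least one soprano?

Unrestricted: C(10,5) = 252 ways to pick any 5 of the 10.
Subtract selections that omit an entire group: no altos → C(4,5) = 0; no sopranos → C(6,5) = 6.
Both groups omitted at once is impossible, so 252 − 6 = 246.

246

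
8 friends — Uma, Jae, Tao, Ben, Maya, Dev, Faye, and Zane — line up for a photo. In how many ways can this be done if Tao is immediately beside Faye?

Glue Tao and Faye into one block (2 internal orders), leaving 7 units to arrange in a row.
That gives 2 × 7! = 2 × 5040 = 10080.

10080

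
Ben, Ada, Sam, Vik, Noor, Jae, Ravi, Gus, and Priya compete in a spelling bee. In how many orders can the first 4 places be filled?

3024

This is an ordered selection of 4 from 9: P(9,4).
That gives 9 × 8 × 7 × 6 = 3024.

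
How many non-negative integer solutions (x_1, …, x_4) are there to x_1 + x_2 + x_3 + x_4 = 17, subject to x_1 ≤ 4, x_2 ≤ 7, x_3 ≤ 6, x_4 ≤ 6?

By stars and bars, unrestricted non-negative solutions to x_1+…+x_4 = 17 number C(17+3,3) = 1140.
Subtract solutions that violate a single cap (substitute x_i' = x_i − (cap_i+1)): x_1 ≥ 5 gives C(15,3) = 455; x_2 ≥ 8 gives C(12,3) = 220; x_3 ≥ 7 gives C(13,3) = 286; x_4 ≥ 7 gives C(13,3) = 286. Together 1247.
Add back pairs where two caps are both exceeded: 35 + 56 + 56 + 10 + 10 + 20 = 187.
By inclusion–exclusion the count is 1140 − 1247 + 187 = 80.

80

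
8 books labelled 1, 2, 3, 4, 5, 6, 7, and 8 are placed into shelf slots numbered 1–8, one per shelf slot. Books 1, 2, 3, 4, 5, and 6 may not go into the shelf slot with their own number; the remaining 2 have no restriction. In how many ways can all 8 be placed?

18806

Let Aᵢ (for 1 ≤ i ≤ 6) be the placements that put book i in its forbidden shelf slot. Any j of these fix j positions, leaving (8−j)! ways to fill the rest, and there are C(6,j) ways to pick which j.
By inclusion–exclusion, the number of valid placements is Σ_{j=0}^{6} (−1)^j C(6,j)·(8−j)!.
Computing: 40320 − 30240 + 10800 − 2400 + 360 − 36 + 2 = 18806.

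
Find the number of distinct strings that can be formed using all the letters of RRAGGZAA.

1680

The 8 letters of RRAGGZAA have repeats: A appearing 3 times, G appearing twice, and R appearing twice.
Dividing 8! = 40320 by 3!·2!·2! = 24 for the repeated letters gives 1680.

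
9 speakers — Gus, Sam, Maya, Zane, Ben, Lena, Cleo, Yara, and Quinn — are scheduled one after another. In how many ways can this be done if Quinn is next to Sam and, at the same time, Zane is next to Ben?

Treat {Quinn,Sam} as one block (2 orders) and {Zane,Ben} as another (2 orders).
That leaves 7 units to arrange: 2 × 2 × 7! = 4 × 5040 = 20160.

20160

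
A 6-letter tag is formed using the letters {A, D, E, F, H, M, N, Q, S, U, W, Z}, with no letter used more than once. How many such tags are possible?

665280

Choose and order 6 of the 12 symbols: the first letter has 12 options, the next 11, and so on down to 7.
That product is 12 × 11 × 10 × 9 × 8 × 7 = 665280.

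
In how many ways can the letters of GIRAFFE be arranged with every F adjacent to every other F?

720

Treat the 2 copies of F as a single block. The multiset to arrange is then {FF, A, E, G, I, R}, 6 items in all.
All 6 items are distinct, so there are (6)! = 720 arrangements.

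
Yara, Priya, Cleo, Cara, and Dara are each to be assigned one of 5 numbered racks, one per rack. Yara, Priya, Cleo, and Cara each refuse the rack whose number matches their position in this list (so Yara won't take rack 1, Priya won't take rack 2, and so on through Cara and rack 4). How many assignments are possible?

Let Aᵢ (for 1 ≤ i ≤ 4) be the placements that put person i in their forbidden rack. Any j of these fix j positions, leaving (5−j)! ways to fill the rest, and there are C(4,j) ways to pick which j.
By inclusion–exclusion, the number of valid placements is Σ_{j=0}^{4} (−1)^j C(4,j)·(5−j)!.
Computing: 120 − 96 + 36 − 8 + 1 = 53.

53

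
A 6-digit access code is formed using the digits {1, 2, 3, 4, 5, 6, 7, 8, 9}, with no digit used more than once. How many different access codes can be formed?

60480

This is a permutation of 6 out of 9: P(9,6) = 9!/3!.
9 × 8 × 7 × 6 × 5 × 4 = 60480.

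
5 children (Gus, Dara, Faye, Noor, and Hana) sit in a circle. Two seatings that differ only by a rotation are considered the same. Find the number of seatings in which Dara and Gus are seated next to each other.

12

Glue Dara and Gus into a block (2 internal orders). Seating 4 units around a circle gives (3)! arrangements.
So 2 × (3)! = 2 × 6 = 12.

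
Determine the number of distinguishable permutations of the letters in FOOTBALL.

10080

The 8 letters of FOOTBALL have repeats: L appearing twice and O appearing twice.
Dividing 8! = 40320 by 2!·2! = 4 for the repeated letters gives 10080.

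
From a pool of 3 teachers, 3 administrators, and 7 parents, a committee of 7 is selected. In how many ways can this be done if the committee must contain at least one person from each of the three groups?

1477

Unrestricted: C(13,7) = 1716 ways to pick any 7 of the 13.
Subtract selections that omit an entire group: no teachers → C(10,7) = 120; no administrators → C(10,7) = 120; no parents → C(6,7) = 0.
Add back selections omitting two groups (i.e. drawn from a single group): C(3,7) + C(3,7) + C(7,7) = 1.
By inclusion–exclusion: 1716 − 240 + 1 = 1477.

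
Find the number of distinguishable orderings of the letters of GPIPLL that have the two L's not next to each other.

There are 6!/(2!·2!) = 180 arrangements of GPIPLL in total.
Arrangements with the L's together: treat LL as one letter, giving (5)!/(2!) = 60.
Hence 180 − 60 = 120.

120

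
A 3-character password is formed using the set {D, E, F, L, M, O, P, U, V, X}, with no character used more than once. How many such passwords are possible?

720

This is a permutation of 3 out of 10: P(10,3) = 10!/7!.
That product is 10 × 9 × 8 = 720.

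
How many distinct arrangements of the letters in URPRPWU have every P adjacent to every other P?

Treat the 2 copies of P as a single block. The multiset to arrange is then {PP, R, R, U, U, W}, 6 items in all.
That gives (6)!/(2!·2!) = 180 arrangements.

180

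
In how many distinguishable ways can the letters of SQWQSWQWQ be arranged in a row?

The 9 letters of SQWQSWQWQ have repeats: Q appearing 4 times, S appearing twice, and W appearing 3 times.
The number of distinct arrangements is 9!/(4!·3!·2!) = 362880/288 = 1260.

1260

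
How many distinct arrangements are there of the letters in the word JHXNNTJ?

1260

JHXNNTJ has 7 letters with J appearing twice and N appearing twice.
The number of distinct arrangements is 7!/(2!·2!) = 5040/4 = 1260.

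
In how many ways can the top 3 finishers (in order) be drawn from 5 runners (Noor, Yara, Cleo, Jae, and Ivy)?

There are 5 choices for 1st place, 4 for 2nd, and 3 for 3rd.
That gives 5 × 4 × 3 = 60.

60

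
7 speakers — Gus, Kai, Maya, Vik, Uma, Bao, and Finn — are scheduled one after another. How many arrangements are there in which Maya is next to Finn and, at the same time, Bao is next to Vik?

Treat {Maya,Finn} as one block (2 orders) and {Bao,Vik} as another (2 orders).
That leaves 5 units to arrange: 2 × 2 × 5! = 4 × 120 = 480.

480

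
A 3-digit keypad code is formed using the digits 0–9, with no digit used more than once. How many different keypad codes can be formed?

Choose and order 3 of the 10 symbols: the first digit has 10 options, the next 9, then 8.
10 × 9 × 8 = 720.

720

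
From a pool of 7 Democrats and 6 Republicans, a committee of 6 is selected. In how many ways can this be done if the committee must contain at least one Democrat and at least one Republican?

With no constraint there are C(13,6) = 1716 possible selections.
Subtract selections that omit an entire group: no Democrats → C(6,6) = 1; no Republicans → C(7,6) = 7.
Both groups omitted at once is impossible, so 1716 − 8 = 1708.

1708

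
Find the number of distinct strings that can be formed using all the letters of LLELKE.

The 6 letters of LLELKE have repeats: E appearing twice and L appearing 3 times.
Dividing 6! = 720 by 3!·2! = 12 for the repeated letters gives 60.

60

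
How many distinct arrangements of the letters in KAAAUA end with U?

5

Fix U in the last position and arrange the remaining 5 letters.
Those 5 letters have A appearing 4 times, giving (5)!/(4!) = 5.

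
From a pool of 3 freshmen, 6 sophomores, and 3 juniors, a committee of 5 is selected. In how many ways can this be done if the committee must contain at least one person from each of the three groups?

540

With no constraint there are C(12,5) = 792 possible selections.
Selections missing a whole group: no freshmen → C(9,5) = 126; no sophomores → C(6,5) = 6; no juniors → C(9,5) = 126.
Add back selections omitting two groups (i.e. drawn from a single group): C(3,5) + C(6,5) + C(3,5) = 6.
By inclusion–exclusion: 792 − 258 + 6 = 540.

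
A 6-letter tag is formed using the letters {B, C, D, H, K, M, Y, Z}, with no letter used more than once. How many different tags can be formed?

Choose and order 6 of the 8 symbols: the first letter has 8 options, the next 7, and so on down to 3.
That product is 8 × 7 × 6 × 5 × 4 × 3 = 20160.

20160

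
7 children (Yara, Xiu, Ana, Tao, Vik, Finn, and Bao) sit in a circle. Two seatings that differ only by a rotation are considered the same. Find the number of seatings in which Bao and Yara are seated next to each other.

240

Glue Bao and Yara into a block (2 internal orders). Seating 6 units around a circle gives (5)! arrangements.
So 2 × (5)! = 2 × 120 = 240.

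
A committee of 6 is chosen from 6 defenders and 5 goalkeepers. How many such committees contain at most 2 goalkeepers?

181

Split by how many goalkeepers are chosen (0 through 2).
Sum: C(5,0)·C(6,6) + C(5,1)·C(6,5) + C(5,2)·C(6,4) = 1 + 30 + 150 = 181.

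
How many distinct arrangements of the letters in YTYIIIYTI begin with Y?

With the first slot taken by Y, it remains to arrange the other 8 letters (TYIIIYTI).
Those 8 letters have I appearing 4 times, T appearing twice, and Y appearing twice, giving (8)!/(4!·2!·2!) = 420.

420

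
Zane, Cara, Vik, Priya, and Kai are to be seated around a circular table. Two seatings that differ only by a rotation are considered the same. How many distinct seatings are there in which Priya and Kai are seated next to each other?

12

Glue Priya and Kai into a block (2 internal orders). Seating 4 units around a circle gives (3)! arrangements.
So 2 × (3)! = 2 × 6 = 12.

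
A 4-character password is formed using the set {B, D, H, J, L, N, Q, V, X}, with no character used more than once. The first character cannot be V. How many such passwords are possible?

2688

The first character has 9−1 = 8 choices (anything except V).
The remaining 3 characters are filled from the other 8 symbols without repetition: 8 × 7 × 6 = 336.
Total: 8 × 336 = 2688.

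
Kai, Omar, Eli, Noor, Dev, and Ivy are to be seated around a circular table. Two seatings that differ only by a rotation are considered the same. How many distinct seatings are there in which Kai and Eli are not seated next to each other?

Without the restriction there are (5)! = 120 seatings.
Seatings with Kai beside Eli: treat them as a block with 2 internal orders, giving 2 × (4)! = 48.
Subtracting, 120 − 48 = 72.

72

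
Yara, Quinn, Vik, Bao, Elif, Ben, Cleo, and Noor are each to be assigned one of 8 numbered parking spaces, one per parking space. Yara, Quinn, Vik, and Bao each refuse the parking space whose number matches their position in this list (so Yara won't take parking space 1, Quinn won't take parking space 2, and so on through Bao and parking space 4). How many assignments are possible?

24024

Let Aᵢ (for 1 ≤ i ≤ 4) be the placements that put person i in their forbidden parking space. Any j of these fix j positions, leaving (8−j)! ways to fill the rest, and there are C(4,j) ways to pick which j.
By inclusion–exclusion, the number of valid placements is Σ_{j=0}^{4} (−1)^j C(4,j)·(8−j)!.
Computing: 40320 − 20160 + 4320 − 480 + 24 = 24024.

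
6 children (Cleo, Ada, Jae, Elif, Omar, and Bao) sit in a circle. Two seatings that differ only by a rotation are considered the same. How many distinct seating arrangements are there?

120

Seat Cleo anywhere (absorbing the rotational symmetry), then permute the other 5: (5)! = 120.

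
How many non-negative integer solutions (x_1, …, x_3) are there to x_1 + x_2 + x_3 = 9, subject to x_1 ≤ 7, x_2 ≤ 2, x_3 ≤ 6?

18

Ignoring the caps, the number of non-negative solutions to x_1+…+x_3 = 9 is C(11,2) = 55.
Subtract solutions that violate a single cap (substitute x_i' = x_i − (cap_i+1)): x_1 ≥ 8 gives C(3,2) = 3; x_2 ≥ 3 gives C(8,2) = 28; x_3 ≥ 7 gives C(4,2) = 6. Together 37.
No two caps can be exceeded simultaneously, so the pair terms are all 0.
By inclusion–exclusion the count is 55 − 37 + 0 = 18.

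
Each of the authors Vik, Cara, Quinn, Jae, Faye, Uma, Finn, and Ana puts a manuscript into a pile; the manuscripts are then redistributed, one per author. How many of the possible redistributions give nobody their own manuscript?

14833

Let Aᵢ be the assignments in which author i gets their own manuscript. We want the size of the complement of A₁∪…∪A_8.
By inclusion–exclusion this is Σ_{j=0}^{8} (−1)^j C(8,j)·(8−j)!.
Computing: 40320 − 40320 + 20160 − 6720 + 1680 − 336 + 56 − 8 + 1 = 14833.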